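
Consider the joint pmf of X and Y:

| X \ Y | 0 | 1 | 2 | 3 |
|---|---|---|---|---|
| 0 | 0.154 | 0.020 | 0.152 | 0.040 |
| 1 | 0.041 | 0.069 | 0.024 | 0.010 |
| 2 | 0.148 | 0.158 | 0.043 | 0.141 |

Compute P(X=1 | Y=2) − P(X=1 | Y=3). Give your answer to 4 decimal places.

P(Y=2) = 0.152 + 0.024 + 0.043 = 0.219; P(X=1 | Y=2) = 0.024/0.219 = 0.10959.
P(Y=3) = 0.040 + 0.010 + 0.141 = 0.191; P(X=1 | Y=3) = 0.010/0.191 = 0.05236.
Difference = 0.0572.

0.0572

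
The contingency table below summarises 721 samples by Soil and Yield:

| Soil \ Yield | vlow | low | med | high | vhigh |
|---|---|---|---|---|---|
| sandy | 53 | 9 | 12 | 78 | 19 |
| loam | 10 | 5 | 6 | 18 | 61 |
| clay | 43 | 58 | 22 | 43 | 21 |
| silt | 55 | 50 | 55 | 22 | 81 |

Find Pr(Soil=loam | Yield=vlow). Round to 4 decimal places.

Total with Yield=vlow: 53 + 10 + 43 + 55 = 161.
P(Soil=loam | Yield=vlow) = 10/161 = 0.0621.

0.0621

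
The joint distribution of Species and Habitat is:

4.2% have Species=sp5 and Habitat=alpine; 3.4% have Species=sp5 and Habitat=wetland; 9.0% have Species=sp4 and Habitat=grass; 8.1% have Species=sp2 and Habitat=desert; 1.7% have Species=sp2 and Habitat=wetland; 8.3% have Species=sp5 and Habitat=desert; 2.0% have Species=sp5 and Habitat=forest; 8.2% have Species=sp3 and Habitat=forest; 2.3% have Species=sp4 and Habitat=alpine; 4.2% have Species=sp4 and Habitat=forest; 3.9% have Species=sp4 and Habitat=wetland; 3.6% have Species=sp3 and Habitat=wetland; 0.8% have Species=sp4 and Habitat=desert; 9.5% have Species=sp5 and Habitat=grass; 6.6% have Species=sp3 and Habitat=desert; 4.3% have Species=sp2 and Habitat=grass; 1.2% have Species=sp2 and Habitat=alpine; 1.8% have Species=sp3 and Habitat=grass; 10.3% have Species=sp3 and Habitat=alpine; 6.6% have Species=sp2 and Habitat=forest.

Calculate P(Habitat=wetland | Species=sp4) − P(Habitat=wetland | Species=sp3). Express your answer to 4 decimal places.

P(Species=sp4) = 0.042 + 0.090 + 0.039 + 0.008 + 0.023 = 0.202; P(Habitat=wetland | Species=sp4) = 0.039/0.202 = 0.19307.
P(Species=sp3) = 0.082 + 0.018 + 0.036 + 0.066 + 0.103 = 0.305; P(Habitat=wetland | Species=sp3) = 0.036/0.305 = 0.11803.
Difference = 0.0750.

0.0750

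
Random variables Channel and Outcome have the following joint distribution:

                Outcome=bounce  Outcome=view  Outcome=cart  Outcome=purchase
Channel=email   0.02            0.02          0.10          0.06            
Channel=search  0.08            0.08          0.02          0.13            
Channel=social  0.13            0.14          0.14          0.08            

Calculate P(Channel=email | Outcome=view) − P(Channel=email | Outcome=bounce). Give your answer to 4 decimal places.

P(Outcome=view) = 0.02 + 0.08 + 0.14 = 0.24; P(Channel=email | Outcome=view) = 0.02/0.24 = 0.08333.
P(Outcome=bounce) = 0.02 + 0.08 + 0.13 = 0.23; P(Channel=email | Outcome=bounce) = 0.02/0.23 = 0.08696.
Difference = -0.0036.

-0.0036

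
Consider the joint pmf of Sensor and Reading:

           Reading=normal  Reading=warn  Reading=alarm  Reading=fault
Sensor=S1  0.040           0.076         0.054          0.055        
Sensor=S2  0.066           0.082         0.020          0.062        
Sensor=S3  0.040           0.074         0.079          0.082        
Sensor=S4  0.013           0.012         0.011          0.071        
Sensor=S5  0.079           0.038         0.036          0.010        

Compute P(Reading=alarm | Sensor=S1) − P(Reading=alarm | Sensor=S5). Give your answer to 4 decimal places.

0.0191

P(Sensor=S1) = 0.040 + 0.076 + 0.054 + 0.055 = 0.225; P(Reading=alarm | Sensor=S1) = 0.054/0.225 = 0.24000.
P(Sensor=S5) = 0.079 + 0.038 + 0.036 + 0.010 = 0.163; P(Reading=alarm | Sensor=S5) = 0.036/0.163 = 0.22086.
Difference = 0.0191.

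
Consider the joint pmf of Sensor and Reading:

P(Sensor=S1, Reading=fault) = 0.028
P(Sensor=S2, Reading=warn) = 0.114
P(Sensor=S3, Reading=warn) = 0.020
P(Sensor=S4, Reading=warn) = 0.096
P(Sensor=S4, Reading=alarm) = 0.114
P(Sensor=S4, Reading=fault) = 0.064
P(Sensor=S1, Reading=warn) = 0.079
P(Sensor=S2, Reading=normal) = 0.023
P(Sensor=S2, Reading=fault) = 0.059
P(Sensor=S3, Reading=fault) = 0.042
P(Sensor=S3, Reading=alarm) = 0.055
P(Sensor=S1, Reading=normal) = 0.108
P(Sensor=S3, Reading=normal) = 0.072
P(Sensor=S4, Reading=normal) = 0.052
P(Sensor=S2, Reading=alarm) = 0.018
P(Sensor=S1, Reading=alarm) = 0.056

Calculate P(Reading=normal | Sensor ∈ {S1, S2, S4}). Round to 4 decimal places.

0.2256

P(Sensor=S1) = 0.108 + 0.079 + 0.056 + 0.028 = 0.271.
P(Sensor=S2) = 0.023 + 0.114 + 0.018 + 0.059 = 0.214.
P(Sensor=S4) = 0.052 + 0.096 + 0.114 + 0.064 = 0.326.
P(Sensor ∈ {S1, S2, S4}) = 0.271 + 0.214 + 0.326 = 0.811; P(Reading=normal, Sensor ∈ {S1, S2, S4}) = 0.108 + 0.023 + 0.052 = 0.183.
P(Reading=normal | Sensor ∈ {S1, S2, S4}) = 0.183/0.811 = 0.2256.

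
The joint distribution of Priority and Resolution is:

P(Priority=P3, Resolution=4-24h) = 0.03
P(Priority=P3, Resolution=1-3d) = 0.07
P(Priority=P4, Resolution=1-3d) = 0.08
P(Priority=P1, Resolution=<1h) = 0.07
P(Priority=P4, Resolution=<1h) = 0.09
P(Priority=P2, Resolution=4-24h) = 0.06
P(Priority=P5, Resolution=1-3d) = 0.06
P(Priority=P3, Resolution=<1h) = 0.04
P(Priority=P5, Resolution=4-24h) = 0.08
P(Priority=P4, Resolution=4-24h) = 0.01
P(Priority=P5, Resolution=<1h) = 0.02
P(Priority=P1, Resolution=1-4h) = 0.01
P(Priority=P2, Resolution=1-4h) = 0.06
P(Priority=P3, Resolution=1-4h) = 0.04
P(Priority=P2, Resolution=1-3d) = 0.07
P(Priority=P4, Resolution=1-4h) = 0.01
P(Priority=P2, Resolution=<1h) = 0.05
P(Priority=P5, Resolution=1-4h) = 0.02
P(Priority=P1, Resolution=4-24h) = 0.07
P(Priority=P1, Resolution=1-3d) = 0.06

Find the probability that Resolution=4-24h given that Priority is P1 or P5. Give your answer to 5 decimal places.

0.38462

P(Priority=P1) = 0.07 + 0.01 + 0.07 + 0.06 = 0.21.
P(Priority=P5) = 0.02 + 0.02 + 0.08 + 0.06 = 0.18.
P(Priority ∈ {P1, P5}) = 0.21 + 0.18 = 0.39; P(Resolution=4-24h, Priority ∈ {P1, P5}) = 0.07 + 0.08 = 0.15.
P(Resolution=4-24h | Priority ∈ {P1, P5}) = 0.15/0.39 = 0.38462.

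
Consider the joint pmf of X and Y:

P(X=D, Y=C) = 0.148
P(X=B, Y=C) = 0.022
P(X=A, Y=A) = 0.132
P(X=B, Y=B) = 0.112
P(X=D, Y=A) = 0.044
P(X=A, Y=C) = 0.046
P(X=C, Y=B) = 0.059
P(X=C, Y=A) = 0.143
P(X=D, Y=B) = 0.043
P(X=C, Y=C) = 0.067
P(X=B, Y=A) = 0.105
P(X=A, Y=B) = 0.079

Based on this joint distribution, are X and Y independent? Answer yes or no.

no

P(X=D) = 0.235 and P(Y=C) = 0.283, so their product is 0.06651, but P(X=D, Y=C) = 0.148. Since these differ, X and Y are not independent.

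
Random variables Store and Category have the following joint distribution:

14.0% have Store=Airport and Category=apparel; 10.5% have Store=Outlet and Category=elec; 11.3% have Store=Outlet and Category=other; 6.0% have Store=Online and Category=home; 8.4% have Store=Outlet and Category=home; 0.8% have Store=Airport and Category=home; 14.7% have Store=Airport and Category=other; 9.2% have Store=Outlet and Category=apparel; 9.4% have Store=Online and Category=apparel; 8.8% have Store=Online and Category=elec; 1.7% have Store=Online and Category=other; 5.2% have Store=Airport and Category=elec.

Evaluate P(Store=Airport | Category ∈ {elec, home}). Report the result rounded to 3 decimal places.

P(Category=elec) = 0.052 + 0.105 + 0.088 = 0.245.
P(Category=home) = 0.008 + 0.084 + 0.060 = 0.152.
P(Category ∈ {elec, home}) = 0.245 + 0.152 = 0.397; P(Store=Airport, Category ∈ {elec, home}) = 0.052 + 0.008 = 0.060.
P(Store=Airport | Category ∈ {elec, home}) = 0.060/0.397 = 0.151.

0.151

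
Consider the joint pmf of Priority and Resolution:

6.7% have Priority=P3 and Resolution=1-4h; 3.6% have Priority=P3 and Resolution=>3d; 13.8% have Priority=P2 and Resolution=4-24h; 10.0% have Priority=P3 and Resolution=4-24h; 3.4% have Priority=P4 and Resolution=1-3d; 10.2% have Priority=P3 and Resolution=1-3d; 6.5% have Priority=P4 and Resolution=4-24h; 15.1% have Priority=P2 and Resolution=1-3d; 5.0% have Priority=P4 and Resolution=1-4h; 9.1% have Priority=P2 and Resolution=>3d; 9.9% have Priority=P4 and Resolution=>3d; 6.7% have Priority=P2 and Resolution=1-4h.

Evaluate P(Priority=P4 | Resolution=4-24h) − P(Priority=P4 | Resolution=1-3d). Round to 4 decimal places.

0.0961

P(Resolution=4-24h) = 0.138 + 0.100 + 0.065 = 0.303; P(Priority=P4 | Resolution=4-24h) = 0.065/0.303 = 0.21452.
P(Resolution=1-3d) = 0.151 + 0.102 + 0.034 = 0.287; P(Priority=P4 | Resolution=1-3d) = 0.034/0.287 = 0.11847.
Difference = 0.0961.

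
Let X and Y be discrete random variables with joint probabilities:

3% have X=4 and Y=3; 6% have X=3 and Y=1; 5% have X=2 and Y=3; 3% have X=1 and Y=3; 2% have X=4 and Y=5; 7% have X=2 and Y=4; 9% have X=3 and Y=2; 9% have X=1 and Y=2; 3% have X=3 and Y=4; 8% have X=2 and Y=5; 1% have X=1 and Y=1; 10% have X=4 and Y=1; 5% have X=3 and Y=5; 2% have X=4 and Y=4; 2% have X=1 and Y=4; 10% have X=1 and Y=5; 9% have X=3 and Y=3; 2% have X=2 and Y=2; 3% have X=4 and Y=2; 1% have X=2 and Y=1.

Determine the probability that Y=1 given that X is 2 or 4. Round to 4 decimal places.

0.2558

P(X=2) = 0.01 + 0.02 + 0.05 + 0.07 + 0.08 = 0.23.
P(X=4) = 0.10 + 0.03 + 0.03 + 0.02 + 0.02 = 0.20.
P(X ∈ {2, 4}) = 0.23 + 0.20 = 0.43; P(Y=1, X ∈ {2, 4}) = 0.01 + 0.10 = 0.11.
P(Y=1 | X ∈ {2, 4}) = 0.11/0.43 = 0.2558.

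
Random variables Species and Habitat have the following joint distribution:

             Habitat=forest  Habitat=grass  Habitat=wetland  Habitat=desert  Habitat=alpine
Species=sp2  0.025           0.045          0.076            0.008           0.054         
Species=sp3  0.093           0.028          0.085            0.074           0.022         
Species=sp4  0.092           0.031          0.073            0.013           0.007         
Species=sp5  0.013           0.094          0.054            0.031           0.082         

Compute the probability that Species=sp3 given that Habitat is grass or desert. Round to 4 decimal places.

0.3148

P(Habitat=grass) = 0.045 + 0.028 + 0.031 + 0.094 = 0.198.
P(Habitat=desert) = 0.008 + 0.074 + 0.013 + 0.031 = 0.126.
P(Habitat ∈ {grass, desert}) = 0.198 + 0.126 = 0.324; P(Species=sp3, Habitat ∈ {grass, desert}) = 0.028 + 0.074 = 0.102.
P(Species=sp3 | Habitat ∈ {grass, desert}) = 0.102/0.324 = 0.3148.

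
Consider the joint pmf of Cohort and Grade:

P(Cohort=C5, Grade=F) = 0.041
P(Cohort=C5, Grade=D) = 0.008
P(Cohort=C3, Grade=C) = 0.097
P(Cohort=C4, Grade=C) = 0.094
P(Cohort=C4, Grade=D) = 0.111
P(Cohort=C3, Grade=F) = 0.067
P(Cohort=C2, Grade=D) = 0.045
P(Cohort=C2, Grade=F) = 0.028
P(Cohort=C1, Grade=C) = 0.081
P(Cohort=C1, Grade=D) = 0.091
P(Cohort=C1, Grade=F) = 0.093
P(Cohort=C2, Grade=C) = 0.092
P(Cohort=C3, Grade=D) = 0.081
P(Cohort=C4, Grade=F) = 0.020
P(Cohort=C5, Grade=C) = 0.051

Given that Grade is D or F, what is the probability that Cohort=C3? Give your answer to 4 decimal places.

0.2530

P(Grade=D) = 0.091 + 0.045 + 0.081 + 0.111 + 0.008 = 0.336.
P(Grade=F) = 0.093 + 0.028 + 0.067 + 0.020 + 0.041 = 0.249.
P(Grade ∈ {D, F}) = 0.336 + 0.249 = 0.585; P(Cohort=C3, Grade ∈ {D, F}) = 0.081 + 0.067 = 0.148.
P(Cohort=C3 | Grade ∈ {D, F}) = 0.148/0.585 = 0.2530.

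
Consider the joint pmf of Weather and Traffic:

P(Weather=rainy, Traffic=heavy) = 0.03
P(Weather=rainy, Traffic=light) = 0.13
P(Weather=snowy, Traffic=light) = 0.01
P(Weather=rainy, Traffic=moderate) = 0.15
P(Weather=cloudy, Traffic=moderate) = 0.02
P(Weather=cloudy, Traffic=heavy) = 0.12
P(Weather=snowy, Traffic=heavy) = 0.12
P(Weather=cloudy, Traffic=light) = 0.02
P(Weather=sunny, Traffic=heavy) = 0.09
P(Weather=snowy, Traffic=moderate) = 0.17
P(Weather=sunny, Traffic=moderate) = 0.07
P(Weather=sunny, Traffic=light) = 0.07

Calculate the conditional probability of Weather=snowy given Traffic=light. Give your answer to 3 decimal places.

P(Traffic=light) = 0.07 + 0.02 + 0.13 + 0.01 = 0.23.
P(Weather=snowy | Traffic=light) = 0.01/0.23 = 0.043.

0.043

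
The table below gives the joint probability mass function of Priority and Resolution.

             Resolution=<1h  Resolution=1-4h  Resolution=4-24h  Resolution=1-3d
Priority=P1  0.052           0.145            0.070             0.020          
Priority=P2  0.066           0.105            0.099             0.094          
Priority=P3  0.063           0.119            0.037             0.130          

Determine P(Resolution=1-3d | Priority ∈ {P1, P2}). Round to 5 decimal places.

0.17512

P(Priority=P1) = 0.052 + 0.145 + 0.070 + 0.020 = 0.287.
P(Priority=P2) = 0.066 + 0.105 + 0.099 + 0.094 = 0.364.
P(Priority ∈ {P1, P2}) = 0.287 + 0.364 = 0.651; P(Resolution=1-3d, Priority ∈ {P1, P2}) = 0.020 + 0.094 = 0.114.
P(Resolution=1-3d | Priority ∈ {P1, P2}) = 0.114/0.651 = 0.17512.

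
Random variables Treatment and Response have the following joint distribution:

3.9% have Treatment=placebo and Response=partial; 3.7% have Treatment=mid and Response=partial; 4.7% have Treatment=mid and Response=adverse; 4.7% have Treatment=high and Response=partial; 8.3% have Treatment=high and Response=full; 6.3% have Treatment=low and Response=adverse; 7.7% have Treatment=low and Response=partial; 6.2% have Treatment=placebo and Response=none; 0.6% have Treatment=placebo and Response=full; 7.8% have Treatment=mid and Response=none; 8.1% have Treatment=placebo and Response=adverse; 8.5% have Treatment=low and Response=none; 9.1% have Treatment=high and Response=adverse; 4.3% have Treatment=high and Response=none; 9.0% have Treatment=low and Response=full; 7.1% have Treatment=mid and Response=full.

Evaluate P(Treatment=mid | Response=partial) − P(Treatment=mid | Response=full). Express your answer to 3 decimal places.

P(Response=partial) = 0.039 + 0.077 + 0.037 + 0.047 = 0.200; P(Treatment=mid | Response=partial) = 0.037/0.200 = 0.1850.
P(Response=full) = 0.006 + 0.090 + 0.071 + 0.083 = 0.250; P(Treatment=mid | Response=full) = 0.071/0.250 = 0.2840.
Difference = -0.099.

-0.099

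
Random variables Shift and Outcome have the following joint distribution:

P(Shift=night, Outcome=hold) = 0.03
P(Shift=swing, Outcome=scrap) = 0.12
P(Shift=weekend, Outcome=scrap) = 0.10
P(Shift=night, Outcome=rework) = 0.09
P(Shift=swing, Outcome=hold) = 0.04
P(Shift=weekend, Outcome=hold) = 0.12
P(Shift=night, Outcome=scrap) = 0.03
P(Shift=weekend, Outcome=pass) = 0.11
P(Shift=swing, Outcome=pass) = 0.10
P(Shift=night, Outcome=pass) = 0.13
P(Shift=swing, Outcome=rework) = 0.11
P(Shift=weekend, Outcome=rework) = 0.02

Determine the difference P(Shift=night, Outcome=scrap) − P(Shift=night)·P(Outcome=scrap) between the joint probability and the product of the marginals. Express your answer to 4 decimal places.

P(Shift=night) = 0.13 + 0.09 + 0.03 + 0.03 = 0.28.
P(Outcome=scrap) = 0.12 + 0.03 + 0.10 = 0.25.
P(Shift=night, Outcome=scrap) − P(Shift=night)P(Outcome=scrap) = 0.03 − 0.28×0.25 = -0.0400.

-0.0400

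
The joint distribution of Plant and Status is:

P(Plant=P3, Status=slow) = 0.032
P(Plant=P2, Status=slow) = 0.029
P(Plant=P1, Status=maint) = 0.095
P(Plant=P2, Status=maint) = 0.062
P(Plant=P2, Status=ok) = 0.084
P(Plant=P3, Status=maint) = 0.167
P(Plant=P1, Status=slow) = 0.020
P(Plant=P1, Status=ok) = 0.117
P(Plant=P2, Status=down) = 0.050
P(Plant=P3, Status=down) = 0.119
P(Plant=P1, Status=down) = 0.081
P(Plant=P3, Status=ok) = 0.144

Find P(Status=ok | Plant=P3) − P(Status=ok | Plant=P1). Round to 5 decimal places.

P(Plant=P3) = 0.144 + 0.032 + 0.119 + 0.167 = 0.462; P(Status=ok | Plant=P3) = 0.144/0.462 = 0.311688.
P(Plant=P1) = 0.117 + 0.020 + 0.081 + 0.095 = 0.313; P(Status=ok | Plant=P1) = 0.117/0.313 = 0.373802.
Difference = -0.06211.

-0.06211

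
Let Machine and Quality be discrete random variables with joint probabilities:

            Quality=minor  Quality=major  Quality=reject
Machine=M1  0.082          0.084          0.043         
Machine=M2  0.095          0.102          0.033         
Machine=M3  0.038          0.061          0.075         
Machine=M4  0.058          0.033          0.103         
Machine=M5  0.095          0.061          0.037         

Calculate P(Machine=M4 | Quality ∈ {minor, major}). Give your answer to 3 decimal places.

0.128

P(Quality=minor) = 0.082 + 0.095 + 0.038 + 0.058 + 0.095 = 0.368.
P(Quality=major) = 0.084 + 0.102 + 0.061 + 0.033 + 0.061 = 0.341.
P(Quality ∈ {minor, major}) = 0.368 + 0.341 = 0.709; P(Machine=M4, Quality ∈ {minor, major}) = 0.058 + 0.033 = 0.091.
P(Machine=M4 | Quality ∈ {minor, major}) = 0.091/0.709 = 0.128.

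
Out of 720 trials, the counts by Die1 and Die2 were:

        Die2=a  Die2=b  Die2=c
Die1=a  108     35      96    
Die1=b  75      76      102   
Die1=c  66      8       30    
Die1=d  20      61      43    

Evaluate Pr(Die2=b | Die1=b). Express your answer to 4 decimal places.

0.3004

Total with Die1=b: 75 + 76 + 102 = 253.
P(Die2=b | Die1=b) = 76/253 = 0.3004.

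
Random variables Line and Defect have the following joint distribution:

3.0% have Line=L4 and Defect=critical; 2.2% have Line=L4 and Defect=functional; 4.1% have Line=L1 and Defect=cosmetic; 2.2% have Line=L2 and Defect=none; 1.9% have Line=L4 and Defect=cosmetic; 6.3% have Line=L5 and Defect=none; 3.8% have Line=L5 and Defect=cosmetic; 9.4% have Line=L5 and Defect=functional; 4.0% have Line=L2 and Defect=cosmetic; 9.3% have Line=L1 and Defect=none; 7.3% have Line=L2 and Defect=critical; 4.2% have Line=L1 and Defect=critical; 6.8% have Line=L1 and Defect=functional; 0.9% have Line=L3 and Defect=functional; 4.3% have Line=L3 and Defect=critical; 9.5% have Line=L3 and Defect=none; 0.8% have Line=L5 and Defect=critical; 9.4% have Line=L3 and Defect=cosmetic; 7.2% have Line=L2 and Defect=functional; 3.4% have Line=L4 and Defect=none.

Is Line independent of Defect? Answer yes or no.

P(Line=L3) = 0.241 and P(Defect=functional) = 0.265, so their product is 0.06387, but P(Line=L3, Defect=functional) = 0.009. Since these differ, Line and Defect are not independent.

no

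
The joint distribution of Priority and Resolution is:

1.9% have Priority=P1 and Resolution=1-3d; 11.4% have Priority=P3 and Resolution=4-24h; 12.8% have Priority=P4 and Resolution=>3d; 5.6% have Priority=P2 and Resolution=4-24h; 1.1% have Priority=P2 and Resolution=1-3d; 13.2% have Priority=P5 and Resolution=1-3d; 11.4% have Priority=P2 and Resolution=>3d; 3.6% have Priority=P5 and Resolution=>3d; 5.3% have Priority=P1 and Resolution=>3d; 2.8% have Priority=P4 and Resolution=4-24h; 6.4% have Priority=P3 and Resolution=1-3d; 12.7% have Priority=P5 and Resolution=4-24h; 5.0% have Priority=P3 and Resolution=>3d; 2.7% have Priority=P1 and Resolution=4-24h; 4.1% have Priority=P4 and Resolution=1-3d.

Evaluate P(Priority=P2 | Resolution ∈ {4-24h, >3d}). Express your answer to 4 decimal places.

0.2319

P(Resolution=4-24h) = 0.027 + 0.056 + 0.114 + 0.028 + 0.127 = 0.352.
P(Resolution=>3d) = 0.053 + 0.114 + 0.050 + 0.128 + 0.036 = 0.381.
P(Resolution ∈ {4-24h, >3d}) = 0.352 + 0.381 = 0.733; P(Priority=P2, Resolution ∈ {4-24h, >3d}) = 0.056 + 0.114 = 0.170.
P(Priority=P2 | Resolution ∈ {4-24h, >3d}) = 0.170/0.733 = 0.2319.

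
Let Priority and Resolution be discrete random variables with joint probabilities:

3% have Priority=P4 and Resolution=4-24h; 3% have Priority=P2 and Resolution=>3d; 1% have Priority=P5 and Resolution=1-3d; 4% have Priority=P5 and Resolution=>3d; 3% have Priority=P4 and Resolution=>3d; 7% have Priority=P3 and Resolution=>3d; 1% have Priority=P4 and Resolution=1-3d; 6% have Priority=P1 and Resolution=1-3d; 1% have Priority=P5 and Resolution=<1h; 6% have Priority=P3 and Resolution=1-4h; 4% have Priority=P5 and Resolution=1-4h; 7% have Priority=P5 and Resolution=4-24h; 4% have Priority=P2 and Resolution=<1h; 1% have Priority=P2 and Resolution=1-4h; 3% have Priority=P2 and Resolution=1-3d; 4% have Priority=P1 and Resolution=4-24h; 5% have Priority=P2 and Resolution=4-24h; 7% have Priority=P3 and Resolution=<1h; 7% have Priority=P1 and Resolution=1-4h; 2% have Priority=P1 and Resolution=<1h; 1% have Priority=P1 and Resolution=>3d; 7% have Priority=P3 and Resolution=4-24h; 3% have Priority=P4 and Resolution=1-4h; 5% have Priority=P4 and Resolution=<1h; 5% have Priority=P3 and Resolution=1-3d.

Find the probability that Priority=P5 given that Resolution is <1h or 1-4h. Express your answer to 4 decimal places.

P(Resolution=<1h) = 0.02 + 0.04 + 0.07 + 0.05 + 0.01 = 0.19.
P(Resolution=1-4h) = 0.07 + 0.01 + 0.06 + 0.03 + 0.04 = 0.21.
P(Resolution ∈ {<1h, 1-4h}) = 0.19 + 0.21 = 0.40; P(Priority=P5, Resolution ∈ {<1h, 1-4h}) = 0.01 + 0.04 = 0.05.
P(Priority=P5 | Resolution ∈ {<1h, 1-4h}) = 0.05/0.40 = 0.1250.

0.1250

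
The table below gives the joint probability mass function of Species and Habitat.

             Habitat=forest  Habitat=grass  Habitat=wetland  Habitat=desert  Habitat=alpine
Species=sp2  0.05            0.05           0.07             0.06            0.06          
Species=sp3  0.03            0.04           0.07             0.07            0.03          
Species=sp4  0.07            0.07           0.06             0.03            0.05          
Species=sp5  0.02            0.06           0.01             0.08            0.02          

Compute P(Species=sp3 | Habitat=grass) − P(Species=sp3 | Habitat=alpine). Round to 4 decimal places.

P(Habitat=grass) = 0.05 + 0.04 + 0.07 + 0.06 = 0.22; P(Species=sp3 | Habitat=grass) = 0.04/0.22 = 0.18182.
P(Habitat=alpine) = 0.06 + 0.03 + 0.05 + 0.02 = 0.16; P(Species=sp3 | Habitat=alpine) = 0.03/0.16 = 0.18750.
Difference = -0.0057.

-0.0057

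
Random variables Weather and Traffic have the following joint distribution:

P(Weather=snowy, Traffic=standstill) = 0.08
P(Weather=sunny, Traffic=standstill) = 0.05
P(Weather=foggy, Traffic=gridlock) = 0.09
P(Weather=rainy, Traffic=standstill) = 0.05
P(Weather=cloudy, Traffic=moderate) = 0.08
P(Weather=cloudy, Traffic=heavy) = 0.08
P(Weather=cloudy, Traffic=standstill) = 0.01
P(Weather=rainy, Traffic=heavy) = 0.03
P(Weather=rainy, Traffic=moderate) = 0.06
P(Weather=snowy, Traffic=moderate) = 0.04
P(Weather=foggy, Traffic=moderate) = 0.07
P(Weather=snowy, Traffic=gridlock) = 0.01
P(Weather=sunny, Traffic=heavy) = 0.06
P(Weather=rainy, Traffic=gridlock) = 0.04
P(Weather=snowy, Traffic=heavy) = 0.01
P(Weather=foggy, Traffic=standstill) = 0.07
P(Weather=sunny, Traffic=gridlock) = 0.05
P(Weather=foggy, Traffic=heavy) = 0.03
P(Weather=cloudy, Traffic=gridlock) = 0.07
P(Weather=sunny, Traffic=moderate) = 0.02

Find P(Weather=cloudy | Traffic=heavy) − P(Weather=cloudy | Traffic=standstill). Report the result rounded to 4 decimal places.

P(Traffic=heavy) = 0.06 + 0.08 + 0.03 + 0.01 + 0.03 = 0.21; P(Weather=cloudy | Traffic=heavy) = 0.08/0.21 = 0.38095.
P(Traffic=standstill) = 0.05 + 0.01 + 0.05 + 0.08 + 0.07 = 0.26; P(Weather=cloudy | Traffic=standstill) = 0.01/0.26 = 0.03846.
Difference = 0.3425.

0.3425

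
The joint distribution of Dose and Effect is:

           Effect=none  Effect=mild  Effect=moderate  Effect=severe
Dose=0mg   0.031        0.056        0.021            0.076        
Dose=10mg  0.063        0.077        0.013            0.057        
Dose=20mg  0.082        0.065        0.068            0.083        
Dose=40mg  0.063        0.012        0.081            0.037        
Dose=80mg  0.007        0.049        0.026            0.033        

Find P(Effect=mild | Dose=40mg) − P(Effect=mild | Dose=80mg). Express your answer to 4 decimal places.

P(Dose=40mg) = 0.063 + 0.012 + 0.081 + 0.037 = 0.193; P(Effect=mild | Dose=40mg) = 0.012/0.193 = 0.06218.
P(Dose=80mg) = 0.007 + 0.049 + 0.026 + 0.033 = 0.115; P(Effect=mild | Dose=80mg) = 0.049/0.115 = 0.42609.
Difference = -0.3639.

-0.3639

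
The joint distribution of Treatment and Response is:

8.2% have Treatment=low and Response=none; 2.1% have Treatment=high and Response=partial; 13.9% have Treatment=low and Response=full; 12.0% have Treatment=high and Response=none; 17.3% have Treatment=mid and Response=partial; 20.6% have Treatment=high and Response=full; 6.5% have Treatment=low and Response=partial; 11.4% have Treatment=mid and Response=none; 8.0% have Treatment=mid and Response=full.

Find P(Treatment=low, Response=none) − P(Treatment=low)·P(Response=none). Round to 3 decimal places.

P(Treatment=low) = 0.082 + 0.065 + 0.139 = 0.286.
P(Response=none) = 0.082 + 0.114 + 0.120 = 0.316.
P(Treatment=low, Response=none) − P(Treatment=low)P(Response=none) = 0.082 − 0.286×0.316 = -0.008.

-0.008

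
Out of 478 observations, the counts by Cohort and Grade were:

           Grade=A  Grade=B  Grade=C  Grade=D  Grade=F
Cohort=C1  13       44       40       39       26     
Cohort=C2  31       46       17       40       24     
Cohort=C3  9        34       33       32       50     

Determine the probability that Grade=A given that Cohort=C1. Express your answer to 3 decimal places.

0.080

Total with Cohort=C1: 13 + 44 + 40 + 39 + 26 = 162.
P(Grade=A | Cohort=C1) = 13/162 = 0.080.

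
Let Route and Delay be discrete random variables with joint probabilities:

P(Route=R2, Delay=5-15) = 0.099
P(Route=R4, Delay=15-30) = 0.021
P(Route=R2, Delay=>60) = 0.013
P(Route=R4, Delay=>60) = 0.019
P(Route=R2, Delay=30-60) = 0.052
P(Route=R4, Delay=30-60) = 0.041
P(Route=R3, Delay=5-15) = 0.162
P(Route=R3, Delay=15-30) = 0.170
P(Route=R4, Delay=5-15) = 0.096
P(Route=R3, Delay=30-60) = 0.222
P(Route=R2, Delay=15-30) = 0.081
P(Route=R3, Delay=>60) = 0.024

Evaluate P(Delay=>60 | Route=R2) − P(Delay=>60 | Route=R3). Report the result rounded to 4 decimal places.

P(Route=R2) = 0.099 + 0.081 + 0.052 + 0.013 = 0.245; P(Delay=>60 | Route=R2) = 0.013/0.245 = 0.05306.
P(Route=R3) = 0.162 + 0.170 + 0.222 + 0.024 = 0.578; P(Delay=>60 | Route=R3) = 0.024/0.578 = 0.04152.
Difference = 0.0115.

0.0115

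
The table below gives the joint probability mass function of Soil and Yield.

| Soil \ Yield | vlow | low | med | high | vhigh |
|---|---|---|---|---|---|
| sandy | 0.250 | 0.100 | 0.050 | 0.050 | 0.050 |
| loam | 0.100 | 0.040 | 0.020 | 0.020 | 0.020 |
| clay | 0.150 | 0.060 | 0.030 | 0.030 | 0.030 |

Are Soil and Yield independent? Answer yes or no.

Every cell satisfies P(Soil,Yield) = P(Soil)·P(Yield). For instance P(Soil=clay) = 0.300, P(Yield=med) = 0.100, and 0.300×0.100 = 0.030 matches the joint entry. So Soil and Yield are independent.

yes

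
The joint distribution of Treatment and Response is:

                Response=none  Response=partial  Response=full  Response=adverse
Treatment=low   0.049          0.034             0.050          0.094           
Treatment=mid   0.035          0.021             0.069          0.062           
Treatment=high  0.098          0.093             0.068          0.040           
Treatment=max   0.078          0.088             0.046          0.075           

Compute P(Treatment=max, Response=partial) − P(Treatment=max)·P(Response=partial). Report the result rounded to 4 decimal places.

P(Treatment=max) = 0.078 + 0.088 + 0.046 + 0.075 = 0.287.
P(Response=partial) = 0.034 + 0.021 + 0.093 + 0.088 = 0.236.
P(Treatment=max, Response=partial) − P(Treatment=max)P(Response=partial) = 0.088 − 0.287×0.236 = 0.0203.

0.0203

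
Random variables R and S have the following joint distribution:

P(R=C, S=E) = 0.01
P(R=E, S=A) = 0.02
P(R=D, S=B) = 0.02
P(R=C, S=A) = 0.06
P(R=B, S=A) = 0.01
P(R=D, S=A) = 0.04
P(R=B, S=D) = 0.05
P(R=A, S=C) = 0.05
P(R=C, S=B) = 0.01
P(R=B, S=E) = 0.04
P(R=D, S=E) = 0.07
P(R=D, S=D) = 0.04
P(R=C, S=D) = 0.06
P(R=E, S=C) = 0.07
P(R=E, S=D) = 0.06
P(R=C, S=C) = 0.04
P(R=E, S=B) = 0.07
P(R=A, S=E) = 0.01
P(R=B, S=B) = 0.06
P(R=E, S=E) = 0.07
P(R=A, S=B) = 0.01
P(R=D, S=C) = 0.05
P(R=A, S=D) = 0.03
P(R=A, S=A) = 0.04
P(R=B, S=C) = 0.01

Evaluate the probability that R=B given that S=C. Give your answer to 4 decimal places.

0.0455

P(S=C) = 0.05 + 0.01 + 0.04 + 0.05 + 0.07 = 0.22.
P(R=B | S=C) = 0.01/0.22 = 0.0455.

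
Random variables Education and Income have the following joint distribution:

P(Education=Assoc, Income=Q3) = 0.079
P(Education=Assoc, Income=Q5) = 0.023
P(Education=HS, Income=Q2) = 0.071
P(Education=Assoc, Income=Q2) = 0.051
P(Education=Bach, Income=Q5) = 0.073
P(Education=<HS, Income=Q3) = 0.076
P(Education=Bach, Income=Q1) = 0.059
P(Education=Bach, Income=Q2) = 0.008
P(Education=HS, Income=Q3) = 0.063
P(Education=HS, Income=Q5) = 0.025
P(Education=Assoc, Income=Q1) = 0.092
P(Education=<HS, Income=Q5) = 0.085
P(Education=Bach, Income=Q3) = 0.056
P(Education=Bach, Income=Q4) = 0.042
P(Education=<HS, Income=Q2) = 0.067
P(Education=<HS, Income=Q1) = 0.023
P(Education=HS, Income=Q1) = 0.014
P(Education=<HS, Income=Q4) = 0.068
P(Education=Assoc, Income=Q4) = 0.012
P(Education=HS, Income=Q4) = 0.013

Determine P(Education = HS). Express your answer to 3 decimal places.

0.186

P(Education=HS) = 0.014 + 0.071 + 0.063 + 0.013 + 0.025 = 0.186.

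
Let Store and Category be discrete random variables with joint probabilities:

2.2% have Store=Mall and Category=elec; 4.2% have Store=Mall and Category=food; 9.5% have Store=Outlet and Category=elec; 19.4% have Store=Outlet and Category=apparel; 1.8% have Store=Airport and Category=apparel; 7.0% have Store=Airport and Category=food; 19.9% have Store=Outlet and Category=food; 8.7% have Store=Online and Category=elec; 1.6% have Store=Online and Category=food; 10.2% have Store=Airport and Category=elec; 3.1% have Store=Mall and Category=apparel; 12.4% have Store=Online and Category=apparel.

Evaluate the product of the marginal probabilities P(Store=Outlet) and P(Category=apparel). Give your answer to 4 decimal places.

P(Store=Outlet) = 0.199 + 0.194 + 0.095 = 0.488.
P(Category=apparel) = 0.031 + 0.018 + 0.194 + 0.124 = 0.367.
Product: 0.488 × 0.367 = 0.1791.

0.1791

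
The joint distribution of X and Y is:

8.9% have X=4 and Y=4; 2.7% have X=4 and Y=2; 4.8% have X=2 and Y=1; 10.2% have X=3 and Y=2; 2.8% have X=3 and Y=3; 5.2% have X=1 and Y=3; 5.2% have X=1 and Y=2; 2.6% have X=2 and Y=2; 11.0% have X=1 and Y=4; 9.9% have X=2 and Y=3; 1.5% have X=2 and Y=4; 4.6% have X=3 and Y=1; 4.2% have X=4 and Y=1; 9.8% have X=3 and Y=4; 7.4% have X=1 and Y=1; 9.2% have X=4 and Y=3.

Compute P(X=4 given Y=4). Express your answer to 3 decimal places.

0.285

P(Y=4) = 0.110 + 0.015 + 0.098 + 0.089 = 0.312.
P(X=4 | Y=4) = 0.089/0.312 = 0.285.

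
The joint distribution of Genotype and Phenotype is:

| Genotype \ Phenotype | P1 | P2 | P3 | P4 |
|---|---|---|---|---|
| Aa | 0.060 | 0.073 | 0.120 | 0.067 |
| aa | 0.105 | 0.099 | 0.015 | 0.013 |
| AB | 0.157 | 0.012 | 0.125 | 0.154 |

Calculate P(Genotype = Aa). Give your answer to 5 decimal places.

P(Genotype=Aa) = 0.060 + 0.073 + 0.120 + 0.067 = 0.320.

0.32000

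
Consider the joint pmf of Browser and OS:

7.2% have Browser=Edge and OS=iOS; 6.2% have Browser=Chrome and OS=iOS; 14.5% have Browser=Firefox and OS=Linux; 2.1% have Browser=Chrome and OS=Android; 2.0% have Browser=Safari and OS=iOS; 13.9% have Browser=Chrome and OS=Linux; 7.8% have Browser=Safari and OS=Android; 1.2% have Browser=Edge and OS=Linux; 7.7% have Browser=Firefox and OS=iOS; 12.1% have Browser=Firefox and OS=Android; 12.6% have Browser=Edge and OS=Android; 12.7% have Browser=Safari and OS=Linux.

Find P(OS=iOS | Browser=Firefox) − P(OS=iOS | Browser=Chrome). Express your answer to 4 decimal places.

-0.0548

P(Browser=Firefox) = 0.145 + 0.077 + 0.121 = 0.343; P(OS=iOS | Browser=Firefox) = 0.077/0.343 = 0.22449.
P(Browser=Chrome) = 0.139 + 0.062 + 0.021 = 0.222; P(OS=iOS | Browser=Chrome) = 0.062/0.222 = 0.27928.
Difference = -0.0548.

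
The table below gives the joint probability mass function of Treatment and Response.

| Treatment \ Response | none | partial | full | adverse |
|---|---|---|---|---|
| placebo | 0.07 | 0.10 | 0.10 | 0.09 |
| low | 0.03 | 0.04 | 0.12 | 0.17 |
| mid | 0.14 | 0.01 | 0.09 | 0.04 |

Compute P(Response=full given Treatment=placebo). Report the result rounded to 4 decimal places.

P(Treatment=placebo) = 0.07 + 0.10 + 0.10 + 0.09 = 0.36.
P(Response=full | Treatment=placebo) = 0.10/0.36 = 0.2778.

0.2778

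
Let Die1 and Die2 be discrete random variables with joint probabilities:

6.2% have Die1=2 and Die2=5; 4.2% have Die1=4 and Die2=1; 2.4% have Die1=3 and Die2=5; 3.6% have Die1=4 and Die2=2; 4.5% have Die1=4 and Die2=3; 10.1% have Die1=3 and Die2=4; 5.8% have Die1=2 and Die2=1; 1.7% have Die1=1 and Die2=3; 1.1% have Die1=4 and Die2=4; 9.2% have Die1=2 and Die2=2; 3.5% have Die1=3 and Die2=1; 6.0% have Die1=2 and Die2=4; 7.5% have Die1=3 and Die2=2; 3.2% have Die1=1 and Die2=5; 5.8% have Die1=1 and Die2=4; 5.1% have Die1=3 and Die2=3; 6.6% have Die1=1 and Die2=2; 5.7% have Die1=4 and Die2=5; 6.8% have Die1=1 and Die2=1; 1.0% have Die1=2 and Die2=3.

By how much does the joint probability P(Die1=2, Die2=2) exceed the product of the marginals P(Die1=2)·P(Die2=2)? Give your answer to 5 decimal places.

P(Die1=2) = 0.058 + 0.092 + 0.010 + 0.060 + 0.062 = 0.282.
P(Die2=2) = 0.066 + 0.092 + 0.075 + 0.036 = 0.269.
P(Die1=2, Die2=2) − P(Die1=2)P(Die2=2) = 0.092 − 0.282×0.269 = 0.01614.

0.01614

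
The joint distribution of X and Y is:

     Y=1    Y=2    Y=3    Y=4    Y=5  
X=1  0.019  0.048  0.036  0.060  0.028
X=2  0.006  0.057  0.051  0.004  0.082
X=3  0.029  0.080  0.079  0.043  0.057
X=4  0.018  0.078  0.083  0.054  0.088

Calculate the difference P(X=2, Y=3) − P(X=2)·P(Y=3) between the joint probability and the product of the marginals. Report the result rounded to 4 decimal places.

0.0012

P(X=2) = 0.006 + 0.057 + 0.051 + 0.004 + 0.082 = 0.200.
P(Y=3) = 0.036 + 0.051 + 0.079 + 0.083 = 0.249.
P(X=2, Y=3) − P(X=2)P(Y=3) = 0.051 − 0.200×0.249 = 0.0012.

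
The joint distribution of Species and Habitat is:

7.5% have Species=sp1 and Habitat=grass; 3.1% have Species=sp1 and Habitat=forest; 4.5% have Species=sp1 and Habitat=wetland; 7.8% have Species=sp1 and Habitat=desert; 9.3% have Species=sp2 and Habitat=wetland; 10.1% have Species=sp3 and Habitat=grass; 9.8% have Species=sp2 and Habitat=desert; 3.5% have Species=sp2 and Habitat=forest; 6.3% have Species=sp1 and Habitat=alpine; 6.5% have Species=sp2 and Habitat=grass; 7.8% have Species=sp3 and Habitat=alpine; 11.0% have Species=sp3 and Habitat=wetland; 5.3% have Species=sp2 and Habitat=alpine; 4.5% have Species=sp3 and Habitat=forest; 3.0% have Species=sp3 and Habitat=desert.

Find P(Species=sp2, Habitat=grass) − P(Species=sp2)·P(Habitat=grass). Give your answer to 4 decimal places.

P(Species=sp2) = 0.035 + 0.065 + 0.093 + 0.098 + 0.053 = 0.344.
P(Habitat=grass) = 0.075 + 0.065 + 0.101 = 0.241.
P(Species=sp2, Habitat=grass) − P(Species=sp2)P(Habitat=grass) = 0.065 − 0.344×0.241 = -0.0179.

-0.0179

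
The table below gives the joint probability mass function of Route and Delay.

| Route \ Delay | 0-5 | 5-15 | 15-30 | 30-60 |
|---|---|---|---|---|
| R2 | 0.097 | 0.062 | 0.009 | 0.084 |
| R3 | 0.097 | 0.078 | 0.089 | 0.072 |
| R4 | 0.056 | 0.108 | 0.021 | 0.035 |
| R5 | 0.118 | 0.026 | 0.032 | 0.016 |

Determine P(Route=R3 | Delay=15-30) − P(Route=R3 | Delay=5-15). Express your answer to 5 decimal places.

P(Delay=15-30) = 0.009 + 0.089 + 0.021 + 0.032 = 0.151; P(Route=R3 | Delay=15-30) = 0.089/0.151 = 0.589404.
P(Delay=5-15) = 0.062 + 0.078 + 0.108 + 0.026 = 0.274; P(Route=R3 | Delay=5-15) = 0.078/0.274 = 0.284672.
Difference = 0.30473.

0.30473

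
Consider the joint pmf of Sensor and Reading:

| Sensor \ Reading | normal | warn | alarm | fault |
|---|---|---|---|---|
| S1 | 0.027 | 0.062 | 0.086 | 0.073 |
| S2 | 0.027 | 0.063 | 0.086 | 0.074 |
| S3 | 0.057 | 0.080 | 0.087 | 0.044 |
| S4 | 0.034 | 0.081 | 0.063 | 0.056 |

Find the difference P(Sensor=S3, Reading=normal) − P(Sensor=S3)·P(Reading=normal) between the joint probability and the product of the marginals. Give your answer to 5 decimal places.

P(Sensor=S3) = 0.057 + 0.080 + 0.087 + 0.044 = 0.268.
P(Reading=normal) = 0.027 + 0.027 + 0.057 + 0.034 = 0.145.
P(Sensor=S3, Reading=normal) − P(Sensor=S3)P(Reading=normal) = 0.057 − 0.268×0.145 = 0.01814.

0.01814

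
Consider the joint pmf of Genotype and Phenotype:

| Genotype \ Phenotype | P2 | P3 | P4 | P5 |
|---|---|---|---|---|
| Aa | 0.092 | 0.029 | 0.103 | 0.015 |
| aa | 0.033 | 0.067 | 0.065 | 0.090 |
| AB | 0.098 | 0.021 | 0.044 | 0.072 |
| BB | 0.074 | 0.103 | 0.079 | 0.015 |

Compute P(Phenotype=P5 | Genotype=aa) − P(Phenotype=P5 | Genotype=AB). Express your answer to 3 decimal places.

P(Genotype=aa) = 0.033 + 0.067 + 0.065 + 0.090 = 0.255; P(Phenotype=P5 | Genotype=aa) = 0.090/0.255 = 0.3529.
P(Genotype=AB) = 0.098 + 0.021 + 0.044 + 0.072 = 0.235; P(Phenotype=P5 | Genotype=AB) = 0.072/0.235 = 0.3064.
Difference = 0.047.

0.047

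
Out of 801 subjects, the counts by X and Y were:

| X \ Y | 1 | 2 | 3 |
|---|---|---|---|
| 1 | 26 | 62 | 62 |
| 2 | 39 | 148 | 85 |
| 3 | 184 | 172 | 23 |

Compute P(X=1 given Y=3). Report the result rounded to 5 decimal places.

Total with Y=3: 62 + 85 + 23 = 170.
P(X=1 | Y=3) = 62/170 = 0.36471.

0.36471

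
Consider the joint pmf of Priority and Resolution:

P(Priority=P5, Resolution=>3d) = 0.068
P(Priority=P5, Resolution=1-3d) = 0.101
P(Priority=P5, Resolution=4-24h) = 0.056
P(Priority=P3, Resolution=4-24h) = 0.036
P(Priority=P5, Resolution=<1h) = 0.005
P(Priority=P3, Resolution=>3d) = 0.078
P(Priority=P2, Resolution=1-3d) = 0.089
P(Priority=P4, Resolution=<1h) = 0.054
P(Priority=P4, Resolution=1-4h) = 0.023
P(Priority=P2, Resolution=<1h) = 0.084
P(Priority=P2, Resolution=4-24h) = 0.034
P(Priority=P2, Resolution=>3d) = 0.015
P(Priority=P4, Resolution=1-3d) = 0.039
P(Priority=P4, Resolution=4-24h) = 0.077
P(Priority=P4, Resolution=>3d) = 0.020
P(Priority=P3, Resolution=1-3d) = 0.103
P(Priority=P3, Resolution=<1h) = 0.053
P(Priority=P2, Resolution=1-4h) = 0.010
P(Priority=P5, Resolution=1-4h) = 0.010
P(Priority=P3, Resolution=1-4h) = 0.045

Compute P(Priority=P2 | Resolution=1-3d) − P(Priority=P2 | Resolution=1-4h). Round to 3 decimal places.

P(Resolution=1-3d) = 0.089 + 0.103 + 0.039 + 0.101 = 0.332; P(Priority=P2 | Resolution=1-3d) = 0.089/0.332 = 0.2681.
P(Resolution=1-4h) = 0.010 + 0.045 + 0.023 + 0.010 = 0.088; P(Priority=P2 | Resolution=1-4h) = 0.010/0.088 = 0.1136.
Difference = 0.154.

0.154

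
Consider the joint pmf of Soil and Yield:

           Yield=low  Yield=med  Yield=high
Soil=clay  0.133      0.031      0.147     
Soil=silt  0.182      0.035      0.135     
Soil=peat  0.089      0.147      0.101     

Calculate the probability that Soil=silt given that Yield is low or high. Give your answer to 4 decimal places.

0.4028

P(Yield=low) = 0.133 + 0.182 + 0.089 = 0.404.
P(Yield=high) = 0.147 + 0.135 + 0.101 = 0.383.
P(Yield ∈ {low, high}) = 0.404 + 0.383 = 0.787; P(Soil=silt, Yield ∈ {low, high}) = 0.182 + 0.135 = 0.317.
P(Soil=silt | Yield ∈ {low, high}) = 0.317/0.787 = 0.4028.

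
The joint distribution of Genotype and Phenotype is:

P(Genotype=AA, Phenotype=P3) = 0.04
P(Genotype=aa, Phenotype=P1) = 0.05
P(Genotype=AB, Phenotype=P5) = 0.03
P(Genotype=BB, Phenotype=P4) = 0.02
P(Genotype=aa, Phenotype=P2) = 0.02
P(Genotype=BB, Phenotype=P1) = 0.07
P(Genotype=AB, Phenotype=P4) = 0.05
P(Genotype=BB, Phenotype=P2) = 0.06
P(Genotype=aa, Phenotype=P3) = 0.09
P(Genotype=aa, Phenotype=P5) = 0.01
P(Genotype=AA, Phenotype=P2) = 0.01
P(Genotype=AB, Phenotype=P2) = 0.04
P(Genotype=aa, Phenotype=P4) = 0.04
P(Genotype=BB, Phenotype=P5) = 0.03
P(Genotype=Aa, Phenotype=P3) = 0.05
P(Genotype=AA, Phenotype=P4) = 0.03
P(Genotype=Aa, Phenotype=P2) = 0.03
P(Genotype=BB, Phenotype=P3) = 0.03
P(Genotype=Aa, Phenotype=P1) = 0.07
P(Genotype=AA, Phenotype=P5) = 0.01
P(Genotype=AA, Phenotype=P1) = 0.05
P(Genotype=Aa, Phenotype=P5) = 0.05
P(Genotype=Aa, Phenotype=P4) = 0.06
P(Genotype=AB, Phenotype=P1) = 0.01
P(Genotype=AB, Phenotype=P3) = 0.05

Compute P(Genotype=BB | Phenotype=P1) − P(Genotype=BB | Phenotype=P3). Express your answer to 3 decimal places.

0.165

P(Phenotype=P1) = 0.05 + 0.07 + 0.05 + 0.01 + 0.07 = 0.25; P(Genotype=BB | Phenotype=P1) = 0.07/0.25 = 0.2800.
P(Phenotype=P3) = 0.04 + 0.05 + 0.09 + 0.05 + 0.03 = 0.26; P(Genotype=BB | Phenotype=P3) = 0.03/0.26 = 0.1154.
Difference = 0.165.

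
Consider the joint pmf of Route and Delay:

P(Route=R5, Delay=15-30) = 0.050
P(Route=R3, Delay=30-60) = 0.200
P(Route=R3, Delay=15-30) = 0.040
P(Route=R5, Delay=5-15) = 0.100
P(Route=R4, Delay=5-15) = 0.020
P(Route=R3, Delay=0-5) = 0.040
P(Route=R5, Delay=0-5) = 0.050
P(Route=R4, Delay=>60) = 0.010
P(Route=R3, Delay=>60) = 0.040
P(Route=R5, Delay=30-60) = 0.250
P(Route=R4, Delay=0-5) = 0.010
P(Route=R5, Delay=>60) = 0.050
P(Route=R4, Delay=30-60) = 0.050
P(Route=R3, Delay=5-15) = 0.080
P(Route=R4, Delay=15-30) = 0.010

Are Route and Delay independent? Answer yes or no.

Every cell satisfies P(Route,Delay) = P(Route)·P(Delay). For instance P(Route=R4) = 0.100, P(Delay=15-30) = 0.100, and 0.100×0.100 = 0.010 matches the joint entry. So Route and Delay are independent.

yes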